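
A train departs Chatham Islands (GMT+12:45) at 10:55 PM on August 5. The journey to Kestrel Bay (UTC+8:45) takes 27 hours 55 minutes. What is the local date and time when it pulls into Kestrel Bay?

Convert departure to UTC: 10:55 PM − 12:45 = 10:10 AM UTC on Aug 5.
Add 27 hours 55 minutes travel time → 2:05 PM UTC (Aug 6).
Kestrel Bay is UTC+8:45, so local arrival = 2:05 PM + 8:45 = 10:50 PM on Aug 6.

10:50 PM on August 6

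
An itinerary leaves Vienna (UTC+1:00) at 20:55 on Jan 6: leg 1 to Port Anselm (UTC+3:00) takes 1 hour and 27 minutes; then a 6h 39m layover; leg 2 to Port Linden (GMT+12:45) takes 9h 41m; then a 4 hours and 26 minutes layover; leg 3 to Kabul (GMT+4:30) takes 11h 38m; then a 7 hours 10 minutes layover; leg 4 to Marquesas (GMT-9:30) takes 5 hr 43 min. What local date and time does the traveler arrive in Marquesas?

09:09 on Jan 8

Convert departure to UTC: 20:55 − 1:00 = 19:55 UTC on Jan 6.
Add 1 hour and 27 minutes leg 1 → 21:22 UTC.
Add 6 hours and 39 minutes layover in Port Anselm → 04:01 UTC (Jan 7).
Add 9 hours and 41 minutes leg 2 → 13:42 UTC.
Add 4 hours 26 minutes layover in Port Linden → 18:08 UTC.
Add 11 hours and 38 minutes leg 3 → 05:46 UTC (Jan 8).
Add 7 hours 10 minutes layover in Kabul → 12:56 UTC.
Add 5 hours and 43 minutes leg 4 → 18:39 UTC.
Marquesas is UTC−9:30, so local arrival = 18:39 − 9:30 = 09:09 on Jan 8.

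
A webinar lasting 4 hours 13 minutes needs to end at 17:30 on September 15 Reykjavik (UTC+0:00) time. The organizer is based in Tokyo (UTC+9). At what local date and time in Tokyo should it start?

Target end time is already UTC: 17:30 on Sep 15.
Subtract 4 hours 13 minutes → start 13:17 UTC on Sep 15.
Tokyo is UTC+9:00: 13:17 + 9:00 = 22:17 on Sep 15.

22:17 on September 15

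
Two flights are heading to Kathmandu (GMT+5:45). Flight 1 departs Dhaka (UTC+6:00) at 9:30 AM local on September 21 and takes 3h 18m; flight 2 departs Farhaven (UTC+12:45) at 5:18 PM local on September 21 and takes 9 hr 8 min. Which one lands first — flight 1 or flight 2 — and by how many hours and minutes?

Flight 1 in UTC: 9:30 AM − 6:00 = 3:30 AM on Sep 21.
+3 hours 18 minutes → arrive 6:48 AM UTC on Sep 21.
Flight 2 in UTC: 5:18 PM − 12:45 = 4:33 AM on Sep 21.
+9 hours and 8 minutes → arrive 1:41 PM UTC on Sep 21.
Flight 1 lands earlier by 6 hours 53 minutes.

the first, by 6 hours 53 minutes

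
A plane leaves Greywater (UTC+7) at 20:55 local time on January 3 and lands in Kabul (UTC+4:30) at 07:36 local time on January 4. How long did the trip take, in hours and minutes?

Departure in UTC: 20:55 − 7:00 = 13:55 on Jan 3.
Arrival in UTC: 07:36 − 4:30 = 03:06 on Jan 4.
Elapsed = 03:06 − 13:55 (+1 day) = 13 hours 11 minutes.

13 hours 11 minutes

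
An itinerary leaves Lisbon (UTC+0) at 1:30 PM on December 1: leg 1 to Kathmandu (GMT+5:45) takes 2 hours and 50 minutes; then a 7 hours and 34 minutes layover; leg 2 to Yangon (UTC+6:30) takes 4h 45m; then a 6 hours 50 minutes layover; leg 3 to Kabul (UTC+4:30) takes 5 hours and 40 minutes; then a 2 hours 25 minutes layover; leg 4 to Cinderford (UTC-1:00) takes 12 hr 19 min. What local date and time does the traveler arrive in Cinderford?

6:53 AM on Dec 3

Lisbon is at UTC+0, so departure is already 1:30 PM UTC on Dec 1.
Add 2 hours and 50 minutes leg 1 → 4:20 PM UTC.
Add 7 hours and 34 minutes layover in Kathmandu → 11:54 PM UTC.
Add 4 hours and 45 minutes leg 2 → 4:39 AM UTC (Dec 2).
Add 6 hours and 50 minutes layover in Yangon → 11:29 AM UTC.
Add 5 hours 40 minutes leg 3 → 5:09 PM UTC.
Add 2 hours and 25 minutes layover in Kabul → 7:34 PM UTC.
Add 12 hours and 19 minutes leg 4 → 7:53 AM UTC (Dec 3).
Cinderford is UTC−1:00, so local arrival = 7:53 AM − 1:00 = 6:53 AM on Dec 3.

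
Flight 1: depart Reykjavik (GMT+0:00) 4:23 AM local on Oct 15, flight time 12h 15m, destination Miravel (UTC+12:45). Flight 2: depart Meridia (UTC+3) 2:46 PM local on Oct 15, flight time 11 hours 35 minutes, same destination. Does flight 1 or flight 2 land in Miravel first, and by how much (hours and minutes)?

Flight 1 departs at 4:23 AM UTC (Oct 15).
+12 hours and 15 minutes → arrive 4:38 PM UTC on Oct 15.
Flight 2 in UTC: 2:46 PM − 3:00 = 11:46 AM on Oct 15.
+11 hours and 35 minutes → arrive 11:21 PM UTC on Oct 15.
Flight 1 lands earlier by 6 hours 43 minutes.

the first, by 6 hours 43 minutes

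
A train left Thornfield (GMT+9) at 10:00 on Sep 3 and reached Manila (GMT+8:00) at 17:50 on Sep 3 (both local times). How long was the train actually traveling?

8 hours 50 minutes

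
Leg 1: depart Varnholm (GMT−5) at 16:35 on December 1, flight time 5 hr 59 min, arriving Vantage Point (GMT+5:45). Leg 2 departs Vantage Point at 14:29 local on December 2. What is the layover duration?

5 hours 10 minutes

Convert departure to UTC: 16:35 + 5:00 = 21:35 UTC on Dec 1.
Add 5 hours and 59 minutes flight time → 03:34 UTC (Dec 2).
Vantage Point is UTC+5:45, so local arrival = 03:34 + 5:45 = 09:19 on Dec 2.
Layover = 14:29 − 09:19 = 5 hours 10 minutes.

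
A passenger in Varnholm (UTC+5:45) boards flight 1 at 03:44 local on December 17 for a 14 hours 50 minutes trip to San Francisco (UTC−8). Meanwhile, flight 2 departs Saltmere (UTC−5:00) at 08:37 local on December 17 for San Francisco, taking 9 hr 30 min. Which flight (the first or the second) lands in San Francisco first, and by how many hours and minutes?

Flight 1 in UTC: 03:44 − 5:45 = 21:59 on Dec 16.
+14 hours 50 minutes → arrive 12:49 UTC on Dec 17.
Flight 2 in UTC: 08:37 + 5:00 = 13:37 on Dec 17.
+9 hours 30 minutes → arrive 23:07 UTC on Dec 17.
Flight 1 lands earlier by 10 hours 18 minutes.

the first, by 10 hours 18 minutes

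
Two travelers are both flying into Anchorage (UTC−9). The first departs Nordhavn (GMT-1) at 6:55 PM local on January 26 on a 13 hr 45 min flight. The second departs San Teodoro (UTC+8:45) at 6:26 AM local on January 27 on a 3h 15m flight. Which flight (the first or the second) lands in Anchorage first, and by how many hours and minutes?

Flight 1 in UTC: 6:55 PM + 1:00 = 7:55 PM on Jan 26.
+13 hours 45 minutes → arrive 9:40 AM UTC on Jan 27.
Flight 2 in UTC: 6:26 AM − 8:45 = 9:41 PM on Jan 26.
+3 hours and 15 minutes → arrive 12:56 AM UTC on Jan 27.
Flight 2 lands earlier by 8 hours 44 minutes.

the second, by 8 hours 44 minutes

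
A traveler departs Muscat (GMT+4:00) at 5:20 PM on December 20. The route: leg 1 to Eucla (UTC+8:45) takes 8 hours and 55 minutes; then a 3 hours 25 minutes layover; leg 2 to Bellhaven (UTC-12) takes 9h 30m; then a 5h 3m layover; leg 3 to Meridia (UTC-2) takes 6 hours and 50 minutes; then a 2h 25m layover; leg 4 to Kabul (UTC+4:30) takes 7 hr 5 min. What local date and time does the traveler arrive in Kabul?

1:03 PM on December 22

Convert departure to UTC: 5:20 PM − 4:00 = 1:20 PM UTC on Dec 20.
Add 8 hours 55 minutes leg 1 → 10:15 PM UTC.
Add 3 hours and 25 minutes layover in Eucla → 1:40 AM UTC (Dec 21).
Add 9 hours 30 minutes leg 2 → 11:10 AM UTC.
Add 5 hours 3 minutes layover in Bellhaven → 4:13 PM UTC.
Add 6 hours 50 minutes leg 3 → 11:03 PM UTC.
Add 2 hours 25 minutes layover in Meridia → 1:28 AM UTC (Dec 22).
Add 7 hours and 5 minutes leg 4 → 8:33 AM UTC.
Kabul is UTC+4:30, so local arrival = 8:33 AM + 4:30 = 1:03 PM on Dec 22.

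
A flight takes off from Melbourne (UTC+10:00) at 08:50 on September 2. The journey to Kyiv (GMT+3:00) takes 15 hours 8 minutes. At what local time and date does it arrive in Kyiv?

16:58 on Sep 2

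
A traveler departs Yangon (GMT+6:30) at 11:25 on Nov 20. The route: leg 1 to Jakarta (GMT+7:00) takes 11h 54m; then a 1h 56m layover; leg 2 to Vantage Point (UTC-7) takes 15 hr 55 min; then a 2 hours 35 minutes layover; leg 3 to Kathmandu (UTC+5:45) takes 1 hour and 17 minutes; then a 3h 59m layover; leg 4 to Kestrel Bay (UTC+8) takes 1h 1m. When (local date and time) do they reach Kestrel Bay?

Convert departure to UTC: 11:25 − 6:30 = 04:55 UTC on Nov 20.
Add 11 hours and 54 minutes leg 1 → 16:49 UTC.
Add 1 hour and 56 minutes layover in Jakarta → 18:45 UTC.
Add 15 hours 55 minutes leg 2 → 10:40 UTC (Nov 21).
Add 2 hours 35 minutes layover in Vantage Point → 13:15 UTC.
Add 1 hour 17 minutes leg 3 → 14:32 UTC.
Add 3 hours 59 minutes layover in Kathmandu → 18:31 UTC.
Add 1 hour 1 minute leg 4 → 19:32 UTC.
Kestrel Bay is UTC+8:00, so local arrival = 19:32 + 8:00 = 03:32 on Nov 22.

03:32 on Nov 22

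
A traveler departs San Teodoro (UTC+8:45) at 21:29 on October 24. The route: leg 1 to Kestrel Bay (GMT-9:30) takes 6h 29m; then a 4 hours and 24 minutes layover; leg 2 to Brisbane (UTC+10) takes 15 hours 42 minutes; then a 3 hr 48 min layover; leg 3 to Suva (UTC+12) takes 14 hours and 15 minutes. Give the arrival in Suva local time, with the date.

Convert departure to UTC: 21:29 − 8:45 = 12:44 UTC on Oct 24.
Add 6 hours and 29 minutes leg 1 → 19:13 UTC.
Add 4 hours and 24 minutes layover in Kestrel Bay → 23:37 UTC.
Add 15 hours 42 minutes leg 2 → 15:19 UTC (Oct 25).
Add 3 hours and 48 minutes layover in Brisbane → 19:07 UTC.
Add 14 hours and 15 minutes leg 3 → 09:22 UTC (Oct 26).
Suva is UTC+12:00, so local arrival = 09:22 + 12:00 = 21:22 on Oct 26.

21:22 on Oct 26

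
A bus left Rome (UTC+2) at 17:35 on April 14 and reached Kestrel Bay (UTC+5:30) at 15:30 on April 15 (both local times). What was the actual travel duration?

18 hours 25 minutes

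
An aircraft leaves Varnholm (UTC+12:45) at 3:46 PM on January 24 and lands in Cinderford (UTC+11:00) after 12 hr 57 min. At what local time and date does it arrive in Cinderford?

Convert departure to UTC: 3:46 PM − 12:45 = 3:01 AM UTC on Jan 24.
Add 12 hours and 57 minutes travel time → 3:58 PM UTC.
Cinderford is UTC+11:00, so local arrival = 3:58 PM + 11:00 = 2:58 AM on Jan 25.

2:58 AM on Jan 25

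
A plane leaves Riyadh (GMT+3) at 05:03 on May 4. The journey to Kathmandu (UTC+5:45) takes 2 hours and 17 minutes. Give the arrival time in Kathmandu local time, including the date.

Convert departure to UTC: 05:03 − 3:00 = 02:03 UTC on May 4.
Add 2 hours 17 minutes travel time → 04:20 UTC.
Kathmandu is UTC+5:45, so local arrival = 04:20 + 5:45 = 10:05 on May 4.

10:05 on May 4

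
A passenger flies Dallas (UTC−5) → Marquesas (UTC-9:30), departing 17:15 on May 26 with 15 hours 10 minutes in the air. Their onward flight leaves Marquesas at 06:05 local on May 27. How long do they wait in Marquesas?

Convert departure to UTC: 17:15 + 5:00 = 22:15 UTC on May 26.
Add 15 hours and 10 minutes flight time → 13:25 UTC (May 27).
Marquesas is UTC−9:30, so local arrival = 13:25 − 9:30 = 03:55 on May 27.
Layover = 06:05 − 03:55 = 2 hours 10 minutes.

2 hours 10 minutes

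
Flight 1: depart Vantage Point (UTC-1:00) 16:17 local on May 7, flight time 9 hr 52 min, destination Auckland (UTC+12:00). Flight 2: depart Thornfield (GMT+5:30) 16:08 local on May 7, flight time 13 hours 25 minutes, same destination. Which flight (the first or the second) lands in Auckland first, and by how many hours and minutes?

Flight 1 in UTC: 16:17 + 1:00 = 17:17 on May 7.
+9 hours and 52 minutes → arrive 03:09 UTC on May 8.
Flight 2 in UTC: 16:08 − 5:30 = 10:38 on May 7.
+13 hours and 25 minutes → arrive 00:03 UTC on May 8.
Flight 2 lands earlier by 3 hours 6 minutes.

the second, by 3 hours 6 minutes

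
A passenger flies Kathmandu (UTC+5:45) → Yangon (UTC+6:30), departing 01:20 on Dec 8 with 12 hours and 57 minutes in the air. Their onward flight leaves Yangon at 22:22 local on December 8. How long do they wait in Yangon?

7 hours 20 minutes

Convert departure to UTC: 01:20 − 5:45 = 19:35 UTC on Dec 7.
Add 12 hours and 57 minutes flight time → 08:32 UTC (Dec 8).
Yangon is UTC+6:30, so local arrival = 08:32 + 6:30 = 15:02 on Dec 8.
Layover = 22:22 − 15:02 = 7 hours 20 minutes.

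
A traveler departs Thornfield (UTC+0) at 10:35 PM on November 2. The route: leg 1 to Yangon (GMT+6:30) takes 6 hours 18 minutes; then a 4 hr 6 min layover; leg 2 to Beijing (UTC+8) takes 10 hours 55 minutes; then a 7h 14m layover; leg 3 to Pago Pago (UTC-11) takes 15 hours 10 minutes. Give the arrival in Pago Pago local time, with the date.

7:18 AM on Nov 4

Thornfield is at UTC+0, so departure is already 10:35 PM UTC on Nov 2.
Add 6 hours and 18 minutes leg 1 → 4:53 AM UTC (Nov 3).
Add 4 hours 6 minutes layover in Yangon → 8:59 AM UTC.
Add 10 hours 55 minutes leg 2 → 7:54 PM UTC.
Add 7 hours and 14 minutes layover in Beijing → 3:08 AM UTC (Nov 4).
Add 15 hours and 10 minutes leg 3 → 6:18 PM UTC.
Pago Pago is UTC−11:00, so local arrival = 6:18 PM − 11:00 = 7:18 AM on Nov 4.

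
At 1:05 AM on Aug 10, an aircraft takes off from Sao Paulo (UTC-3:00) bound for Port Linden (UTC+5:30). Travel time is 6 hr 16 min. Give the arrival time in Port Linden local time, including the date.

Port Linden is 8:30 ahead of Sao Paulo.
After 6 hours and 16 minutes it is 7:21 AM in Sao Paulo.
Shift by the zone difference: 7:21 AM + 8:30 = 3:51 PM on Aug 10 in Port Linden.

3:51 PM on August 10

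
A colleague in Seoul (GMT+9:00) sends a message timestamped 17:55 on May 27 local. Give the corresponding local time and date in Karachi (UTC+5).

Karachi is 4:00 behind Seoul.
Shift by the zone difference: 17:55 − 4:00 = 13:55 on May 27 in Karachi.

13:55 on May 27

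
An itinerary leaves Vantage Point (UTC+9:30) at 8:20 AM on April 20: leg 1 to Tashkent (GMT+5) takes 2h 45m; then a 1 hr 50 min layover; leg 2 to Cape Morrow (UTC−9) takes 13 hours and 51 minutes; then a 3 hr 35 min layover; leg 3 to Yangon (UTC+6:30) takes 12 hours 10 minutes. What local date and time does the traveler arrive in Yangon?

Convert departure to UTC: 8:20 AM − 9:30 = 10:50 PM UTC on Apr 19.
Add 2 hours 45 minutes leg 1 → 1:35 AM UTC (Apr 20).
Add 1 hour and 50 minutes layover in Tashkent → 3:25 AM UTC.
Add 13 hours and 51 minutes leg 2 → 5:16 PM UTC.
Add 3 hours and 35 minutes layover in Cape Morrow → 8:51 PM UTC.
Add 12 hours 10 minutes leg 3 → 9:01 AM UTC (Apr 21).
Yangon is UTC+6:30, so local arrival = 9:01 AM + 6:30 = 3:31 PM on Apr 21.

3:31 PM on April 21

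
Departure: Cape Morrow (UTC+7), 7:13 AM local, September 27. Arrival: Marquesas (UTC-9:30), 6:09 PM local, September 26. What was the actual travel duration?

Departure in UTC: 7:13 AM − 7:00 = 12:13 AM on Sep 27.
Arrival in UTC: 6:09 PM + 9:30 = 3:39 AM on Sep 27.
Elapsed = 3:39 AM − 12:13 AM = 3 hours 26 minutes.

3 hours 26 minutes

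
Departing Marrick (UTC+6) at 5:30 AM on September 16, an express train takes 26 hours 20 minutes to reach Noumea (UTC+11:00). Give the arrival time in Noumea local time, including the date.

Convert departure to UTC: 5:30 AM − 6:00 = 11:30 PM UTC on Sep 15.
Add 26 hours 20 minutes travel time → 1:50 AM UTC (Sep 17).
Noumea is UTC+11:00, so local arrival = 1:50 AM + 11:00 = 12:50 PM on Sep 17.

12:50 PM on Sep 17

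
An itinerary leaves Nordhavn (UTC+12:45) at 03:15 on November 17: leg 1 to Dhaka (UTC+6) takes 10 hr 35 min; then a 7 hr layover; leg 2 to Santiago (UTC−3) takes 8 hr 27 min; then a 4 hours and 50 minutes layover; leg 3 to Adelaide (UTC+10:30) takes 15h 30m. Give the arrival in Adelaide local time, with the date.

23:22 on November 18

Convert departure to UTC: 03:15 − 12:45 = 14:30 UTC on Nov 16.
Add 10 hours and 35 minutes leg 1 → 01:05 UTC (Nov 17).
Add 7 hours layover in Dhaka → 08:05 UTC.
Add 8 hours 27 minutes leg 2 → 16:32 UTC.
Add 4 hours 50 minutes layover in Santiago → 21:22 UTC.
Add 15 hours and 30 minutes leg 3 → 12:52 UTC (Nov 18).
Adelaide is UTC+10:30, so local arrival = 12:52 + 10:30 = 23:22 on Nov 18.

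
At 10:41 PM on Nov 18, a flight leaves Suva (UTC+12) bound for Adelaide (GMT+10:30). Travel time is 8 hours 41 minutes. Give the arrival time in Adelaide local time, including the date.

5:52 AM on Nov 19

Convert departure to UTC: 10:41 PM − 12:00 = 10:41 AM UTC on Nov 18.
Add 8 hours 41 minutes travel time → 7:22 PM UTC.
Adelaide is UTC+10:30, so local arrival = 7:22 PM + 10:30 = 5:52 AM on Nov 19.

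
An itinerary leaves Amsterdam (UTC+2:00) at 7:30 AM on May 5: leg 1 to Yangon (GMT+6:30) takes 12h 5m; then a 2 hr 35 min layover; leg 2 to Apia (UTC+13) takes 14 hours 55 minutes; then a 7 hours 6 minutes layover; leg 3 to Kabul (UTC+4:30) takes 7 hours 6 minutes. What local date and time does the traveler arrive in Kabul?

5:47 AM on May 7

Convert departure to UTC: 7:30 AM − 2:00 = 5:30 AM UTC on May 5.
Add 12 hours 5 minutes leg 1 → 5:35 PM UTC.
Add 2 hours and 35 minutes layover in Yangon → 8:10 PM UTC.
Add 14 hours and 55 minutes leg 2 → 11:05 AM UTC (May 6).
Add 7 hours 6 minutes layover in Apia → 6:11 PM UTC.
Add 7 hours and 6 minutes leg 3 → 1:17 AM UTC (May 7).
Kabul is UTC+4:30, so local arrival = 1:17 AM + 4:30 = 5:47 AM on May 7.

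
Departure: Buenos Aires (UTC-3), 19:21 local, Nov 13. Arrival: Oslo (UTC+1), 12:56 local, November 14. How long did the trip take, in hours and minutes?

13 hours 35 minutes

Oslo is 4:00 ahead of Buenos Aires.
Clock-face elapsed time (ignoring zones) is 17 hours 35 minutes.
Actual elapsed = 17 hours 35 minutes − 4:00 = 13 hours 35 minutes.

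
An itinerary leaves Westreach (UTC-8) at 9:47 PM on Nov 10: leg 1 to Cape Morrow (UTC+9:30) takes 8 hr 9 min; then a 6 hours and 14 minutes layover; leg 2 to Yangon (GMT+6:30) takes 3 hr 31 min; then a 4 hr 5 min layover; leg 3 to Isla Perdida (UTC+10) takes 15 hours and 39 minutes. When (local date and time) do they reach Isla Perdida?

Convert departure to UTC: 9:47 PM + 8:00 = 5:47 AM UTC on Nov 11.
Add 8 hours and 9 minutes leg 1 → 1:56 PM UTC.
Add 6 hours 14 minutes layover in Cape Morrow → 8:10 PM UTC.
Add 3 hours 31 minutes leg 2 → 11:41 PM UTC.
Add 4 hours 5 minutes layover in Yangon → 3:46 AM UTC (Nov 12).
Add 15 hours and 39 minutes leg 3 → 7:25 PM UTC.
Isla Perdida is UTC+10:00, so local arrival = 7:25 PM + 10:00 = 5:25 AM on Nov 13.

5:25 AM on November 13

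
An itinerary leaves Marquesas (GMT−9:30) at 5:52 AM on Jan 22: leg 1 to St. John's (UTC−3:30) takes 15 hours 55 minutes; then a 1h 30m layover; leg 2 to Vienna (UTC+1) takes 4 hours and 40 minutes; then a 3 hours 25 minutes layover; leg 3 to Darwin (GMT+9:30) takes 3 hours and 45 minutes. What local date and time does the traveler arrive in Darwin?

6:07 AM on January 24

Convert departure to UTC: 5:52 AM + 9:30 = 3:22 PM UTC on Jan 22.
Add 15 hours 55 minutes leg 1 → 7:17 AM UTC (Jan 23).
Add 1 hour and 30 minutes layover in St. John's → 8:47 AM UTC.
Add 4 hours 40 minutes leg 2 → 1:27 PM UTC.
Add 3 hours and 25 minutes layover in Vienna → 4:52 PM UTC.
Add 3 hours and 45 minutes leg 3 → 8:37 PM UTC.
Darwin is UTC+9:30, so local arrival = 8:37 PM + 9:30 = 6:07 AM on Jan 24.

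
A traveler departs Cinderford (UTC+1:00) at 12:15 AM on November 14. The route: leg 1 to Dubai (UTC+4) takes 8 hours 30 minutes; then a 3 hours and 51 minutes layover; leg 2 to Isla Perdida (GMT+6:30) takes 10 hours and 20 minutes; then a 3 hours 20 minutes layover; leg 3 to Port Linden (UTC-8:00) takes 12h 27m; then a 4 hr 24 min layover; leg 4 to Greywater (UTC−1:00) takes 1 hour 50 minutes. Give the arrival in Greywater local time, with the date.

6:57 PM on November 15

Convert departure to UTC: 12:15 AM − 1:00 = 11:15 PM UTC on Nov 13.
Add 8 hours 30 minutes leg 1 → 7:45 AM UTC (Nov 14).
Add 3 hours 51 minutes layover in Dubai → 11:36 AM UTC.
Add 10 hours 20 minutes leg 2 → 9:56 PM UTC.
Add 3 hours 20 minutes layover in Isla Perdida → 1:16 AM UTC (Nov 15).
Add 12 hours 27 minutes leg 3 → 1:43 PM UTC.
Add 4 hours and 24 minutes layover in Port Linden → 6:07 PM UTC.
Add 1 hour 50 minutes leg 4 → 7:57 PM UTC.
Greywater is UTC−1:00, so local arrival = 7:57 PM − 1:00 = 6:57 PM on Nov 15.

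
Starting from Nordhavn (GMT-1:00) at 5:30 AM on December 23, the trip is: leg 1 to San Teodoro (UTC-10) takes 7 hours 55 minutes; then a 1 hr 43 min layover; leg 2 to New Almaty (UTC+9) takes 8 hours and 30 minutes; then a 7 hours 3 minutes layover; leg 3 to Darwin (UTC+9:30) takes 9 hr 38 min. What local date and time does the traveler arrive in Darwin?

Convert departure to UTC: 5:30 AM + 1:00 = 6:30 AM UTC on Dec 23.
Add 7 hours 55 minutes leg 1 → 2:25 PM UTC.
Add 1 hour 43 minutes layover in San Teodoro → 4:08 PM UTC.
Add 8 hours 30 minutes leg 2 → 12:38 AM UTC (Dec 24).
Add 7 hours 3 minutes layover in New Almaty → 7:41 AM UTC.
Add 9 hours 38 minutes leg 3 → 5:19 PM UTC.
Darwin is UTC+9:30, so local arrival = 5:19 PM + 9:30 = 2:49 AM on Dec 25.

2:49 AM on December 25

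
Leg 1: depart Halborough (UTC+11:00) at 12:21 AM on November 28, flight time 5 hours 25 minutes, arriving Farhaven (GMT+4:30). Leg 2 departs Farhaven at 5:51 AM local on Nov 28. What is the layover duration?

6 hours 35 minutes

Convert departure to UTC: 12:21 AM − 11:00 = 1:21 PM UTC on Nov 27.
Add 5 hours and 25 minutes flight time → 6:46 PM UTC.
Farhaven is UTC+4:30, so local arrival = 6:46 PM + 4:30 = 11:16 PM on Nov 27.
Layover = 5:51 AM − 11:16 PM (+1 day) = 6 hours 35 minutes.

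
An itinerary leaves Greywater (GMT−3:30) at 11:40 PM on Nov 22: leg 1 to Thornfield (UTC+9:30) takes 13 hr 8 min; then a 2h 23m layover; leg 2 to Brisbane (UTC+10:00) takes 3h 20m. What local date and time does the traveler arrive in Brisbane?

Convert departure to UTC: 11:40 PM + 3:30 = 3:10 AM UTC on Nov 23.
Add 13 hours and 8 minutes leg 1 → 4:18 PM UTC.
Add 2 hours and 23 minutes layover in Thornfield → 6:41 PM UTC.
Add 3 hours 20 minutes leg 2 → 10:01 PM UTC.
Brisbane is UTC+10:00, so local arrival = 10:01 PM + 10:00 = 8:01 AM on Nov 24.

8:01 AM on November 24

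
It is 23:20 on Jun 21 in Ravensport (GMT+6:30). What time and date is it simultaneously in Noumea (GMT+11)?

03:50 on Jun 22

In UTC: 23:20 − 6:30 = 16:50 on Jun 21.
Noumea is UTC+11:00: 16:50 + 11:00 = 03:50 on Jun 22.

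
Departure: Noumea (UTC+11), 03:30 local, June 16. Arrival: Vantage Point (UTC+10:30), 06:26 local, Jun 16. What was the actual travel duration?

Departure in UTC: 03:30 − 11:00 = 16:30 on Jun 15.
Arrival in UTC: 06:26 − 10:30 = 19:56 on Jun 15.
Elapsed = 19:56 − 16:30 = 3 hours 26 minutes.

3 hours 26 minutes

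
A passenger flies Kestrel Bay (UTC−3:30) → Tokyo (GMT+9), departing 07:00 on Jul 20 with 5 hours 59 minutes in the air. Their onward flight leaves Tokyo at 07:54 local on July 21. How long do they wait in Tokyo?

Convert departure to UTC: 07:00 + 3:30 = 10:30 UTC on Jul 20.
Add 5 hours 59 minutes flight time → 16:29 UTC.
Tokyo is UTC+9:00, so local arrival = 16:29 + 9:00 = 01:29 on Jul 21.
Layover = 07:54 − 01:29 = 6 hours 25 minutes.

6 hours 25 minutes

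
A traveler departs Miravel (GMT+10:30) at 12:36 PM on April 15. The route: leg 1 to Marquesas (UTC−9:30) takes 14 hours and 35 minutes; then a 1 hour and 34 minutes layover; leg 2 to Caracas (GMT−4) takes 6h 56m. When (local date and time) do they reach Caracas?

9:11 PM on Apr 15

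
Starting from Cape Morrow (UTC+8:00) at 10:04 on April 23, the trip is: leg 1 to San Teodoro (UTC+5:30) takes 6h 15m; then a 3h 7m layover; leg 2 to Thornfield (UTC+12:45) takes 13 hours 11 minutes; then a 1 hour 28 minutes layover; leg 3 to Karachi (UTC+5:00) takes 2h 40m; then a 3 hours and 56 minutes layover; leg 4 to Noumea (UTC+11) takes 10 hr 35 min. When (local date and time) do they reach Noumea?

Convert departure to UTC: 10:04 − 8:00 = 02:04 UTC on Apr 23.
Add 6 hours 15 minutes leg 1 → 08:19 UTC.
Add 3 hours 7 minutes layover in San Teodoro → 11:26 UTC.
Add 13 hours 11 minutes leg 2 → 00:37 UTC (Apr 24).
Add 1 hour 28 minutes layover in Thornfield → 02:05 UTC.
Add 2 hours and 40 minutes leg 3 → 04:45 UTC.
Add 3 hours and 56 minutes layover in Karachi → 08:41 UTC.
Add 10 hours 35 minutes leg 4 → 19:16 UTC.
Noumea is UTC+11:00, so local arrival = 19:16 + 11:00 = 06:16 on Apr 25.

06:16 on Apr 25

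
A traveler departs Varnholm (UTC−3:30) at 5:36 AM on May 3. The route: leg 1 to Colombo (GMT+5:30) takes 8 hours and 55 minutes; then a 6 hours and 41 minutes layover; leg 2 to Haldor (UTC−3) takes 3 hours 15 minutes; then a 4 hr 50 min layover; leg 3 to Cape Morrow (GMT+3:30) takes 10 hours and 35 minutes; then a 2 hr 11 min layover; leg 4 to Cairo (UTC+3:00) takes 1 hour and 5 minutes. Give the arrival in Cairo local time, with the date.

1:38 AM on May 5

Convert departure to UTC: 5:36 AM + 3:30 = 9:06 AM UTC on May 3.
Add 8 hours and 55 minutes leg 1 → 6:01 PM UTC.
Add 6 hours 41 minutes layover in Colombo → 12:42 AM UTC (May 4).
Add 3 hours 15 minutes leg 2 → 3:57 AM UTC.
Add 4 hours and 50 minutes layover in Haldor → 8:47 AM UTC.
Add 10 hours and 35 minutes leg 3 → 7:22 PM UTC.
Add 2 hours and 11 minutes layover in Cape Morrow → 9:33 PM UTC.
Add 1 hour and 5 minutes leg 4 → 10:38 PM UTC.
Cairo is UTC+3:00, so local arrival = 10:38 PM + 3:00 = 1:38 AM on May 5.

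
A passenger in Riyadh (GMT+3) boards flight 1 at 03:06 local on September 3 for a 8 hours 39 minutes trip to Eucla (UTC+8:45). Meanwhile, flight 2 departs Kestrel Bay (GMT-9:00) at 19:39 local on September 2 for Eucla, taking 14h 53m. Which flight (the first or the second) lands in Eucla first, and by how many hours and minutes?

the first, by 10 hours 47 minutes

Flight 1 in UTC: 03:06 − 3:00 = 00:06 on Sep 3.
+8 hours and 39 minutes → arrive 08:45 UTC on Sep 3.
Flight 2 in UTC: 19:39 + 9:00 = 04:39 on Sep 3.
+14 hours and 53 minutes → arrive 19:32 UTC on Sep 3.
Flight 1 lands earlier by 10 hours 47 minutes.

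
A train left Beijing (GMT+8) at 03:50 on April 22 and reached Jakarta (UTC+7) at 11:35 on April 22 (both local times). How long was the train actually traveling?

8 hours 45 minutes

Departure in UTC: 03:50 − 8:00 = 19:50 on Apr 21.
Arrival in UTC: 11:35 − 7:00 = 04:35 on Apr 22.
Elapsed = 04:35 − 19:50 (+1 day) = 8 hours 45 minutes.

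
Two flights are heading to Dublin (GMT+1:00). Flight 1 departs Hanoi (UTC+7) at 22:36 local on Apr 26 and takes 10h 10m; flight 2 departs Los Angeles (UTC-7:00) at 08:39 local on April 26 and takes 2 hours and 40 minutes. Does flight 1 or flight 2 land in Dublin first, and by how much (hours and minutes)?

Flight 1 in UTC: 22:36 − 7:00 = 15:36 on Apr 26.
+10 hours 10 minutes → arrive 01:46 UTC on Apr 27.
Flight 2 in UTC: 08:39 + 7:00 = 15:39 on Apr 26.
+2 hours 40 minutes → arrive 18:19 UTC on Apr 26.
Flight 2 lands earlier by 7 hours 27 minutes.

the second, by 7 hours 27 minutes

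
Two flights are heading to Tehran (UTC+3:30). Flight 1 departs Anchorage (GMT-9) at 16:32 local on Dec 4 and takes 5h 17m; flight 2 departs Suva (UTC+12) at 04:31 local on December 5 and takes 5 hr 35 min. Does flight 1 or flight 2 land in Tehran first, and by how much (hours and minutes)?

Flight 1 in UTC: 16:32 + 9:00 = 01:32 on Dec 5.
+5 hours 17 minutes → arrive 06:49 UTC on Dec 5.
Flight 2 in UTC: 04:31 − 12:00 = 16:31 on Dec 4.
+5 hours 35 minutes → arrive 22:06 UTC on Dec 4.
Flight 2 lands earlier by 8 hours 43 minutes.

the second, by 8 hours 43 minutes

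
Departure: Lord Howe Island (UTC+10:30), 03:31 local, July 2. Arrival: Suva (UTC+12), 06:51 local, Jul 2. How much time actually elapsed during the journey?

1 hour 50 minutes

Departure in UTC: 03:31 − 10:30 = 17:01 on Jul 1.
Arrival in UTC: 06:51 − 12:00 = 18:51 on Jul 1.
Elapsed = 18:51 − 17:01 = 1 hour 50 minutes.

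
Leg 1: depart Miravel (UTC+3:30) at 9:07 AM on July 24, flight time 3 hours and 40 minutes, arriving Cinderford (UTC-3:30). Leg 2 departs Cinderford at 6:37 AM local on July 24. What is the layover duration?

Convert departure to UTC: 9:07 AM − 3:30 = 5:37 AM UTC on Jul 24.
Add 3 hours 40 minutes flight time → 9:17 AM UTC.
Cinderford is UTC−3:30, so local arrival = 9:17 AM − 3:30 = 5:47 AM on Jul 24.
Layover = 6:37 AM − 5:47 AM = 50 minutes.

50 minutes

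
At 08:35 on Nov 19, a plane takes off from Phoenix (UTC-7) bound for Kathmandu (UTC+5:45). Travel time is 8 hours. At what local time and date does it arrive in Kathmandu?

Convert departure to UTC: 08:35 + 7:00 = 15:35 UTC on Nov 19.
Add 8 hours travel time → 23:35 UTC.
Kathmandu is UTC+5:45, so local arrival = 23:35 + 5:45 = 05:20 on Nov 20.

05:20 on Nov 20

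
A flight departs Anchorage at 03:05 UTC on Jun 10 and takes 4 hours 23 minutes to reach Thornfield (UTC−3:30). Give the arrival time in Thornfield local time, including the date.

03:58 on June 10

Departure is given in UTC: 03:05 on Jun 10.
Add 4 hours 23 minutes → 07:28 UTC.
Thornfield is UTC−3:30: 07:28 − 3:30 = 03:58 on Jun 10.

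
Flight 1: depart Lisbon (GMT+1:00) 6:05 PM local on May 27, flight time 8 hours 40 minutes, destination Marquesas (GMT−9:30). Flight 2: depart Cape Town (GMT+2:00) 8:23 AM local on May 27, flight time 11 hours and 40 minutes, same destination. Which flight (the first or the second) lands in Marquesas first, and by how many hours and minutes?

the second, by 7 hours 42 minutes

Flight 1 in UTC: 6:05 PM − 1:00 = 5:05 PM on May 27.
+8 hours 40 minutes → arrive 1:45 AM UTC on May 28.
Flight 2 in UTC: 8:23 AM − 2:00 = 6:23 AM on May 27.
+11 hours 40 minutes → arrive 6:03 PM UTC on May 27.
Flight 2 lands earlier by 7 hours 42 minutes.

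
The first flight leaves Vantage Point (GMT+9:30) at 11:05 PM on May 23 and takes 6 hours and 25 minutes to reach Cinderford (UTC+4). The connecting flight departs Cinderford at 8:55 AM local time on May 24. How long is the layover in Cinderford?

8 hours 55 minutes

Convert departure to UTC: 11:05 PM − 9:30 = 1:35 PM UTC on May 23.
Add 6 hours 25 minutes flight time → 8:00 PM UTC.
Cinderford is UTC+4:00, so local arrival = 8:00 PM + 4:00 = 12:00 AM on May 24.
Layover = 8:55 AM − 12:00 AM = 8 hours 55 minutes.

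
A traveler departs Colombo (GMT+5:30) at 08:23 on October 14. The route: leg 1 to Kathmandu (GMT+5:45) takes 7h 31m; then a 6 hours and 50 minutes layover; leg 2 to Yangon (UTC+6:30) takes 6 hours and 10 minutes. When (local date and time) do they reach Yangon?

05:54 on October 15

Convert departure to UTC: 08:23 − 5:30 = 02:53 UTC on Oct 14.
Add 7 hours and 31 minutes leg 1 → 10:24 UTC.
Add 6 hours and 50 minutes layover in Kathmandu → 17:14 UTC.
Add 6 hours and 10 minutes leg 2 → 23:24 UTC.
Yangon is UTC+6:30, so local arrival = 23:24 + 6:30 = 05:54 on Oct 15.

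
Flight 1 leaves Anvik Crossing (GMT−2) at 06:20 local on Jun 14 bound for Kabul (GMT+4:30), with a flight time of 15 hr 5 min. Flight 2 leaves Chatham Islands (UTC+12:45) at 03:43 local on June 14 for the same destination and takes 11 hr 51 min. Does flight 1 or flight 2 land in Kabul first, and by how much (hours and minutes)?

Flight 1 in UTC: 06:20 + 2:00 = 08:20 on Jun 14.
+15 hours 5 minutes → arrive 23:25 UTC on Jun 14.
Flight 2 in UTC: 03:43 − 12:45 = 14:58 on Jun 13.
+11 hours and 51 minutes → arrive 02:49 UTC on Jun 14.
Flight 2 lands earlier by 20 hours 36 minutes.

the second, by 20 hours 36 minutes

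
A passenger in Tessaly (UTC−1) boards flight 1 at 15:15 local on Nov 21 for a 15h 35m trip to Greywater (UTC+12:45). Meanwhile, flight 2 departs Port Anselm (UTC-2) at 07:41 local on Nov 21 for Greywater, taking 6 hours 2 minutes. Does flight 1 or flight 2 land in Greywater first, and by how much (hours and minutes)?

the second, by 16 hours 7 minutes

Flight 1 in UTC: 15:15 + 1:00 = 16:15 on Nov 21.
+15 hours 35 minutes → arrive 07:50 UTC on Nov 22.
Flight 2 in UTC: 07:41 + 2:00 = 09:41 on Nov 21.
+6 hours 2 minutes → arrive 15:43 UTC on Nov 21.
Flight 2 lands earlier by 16 hours 7 minutes.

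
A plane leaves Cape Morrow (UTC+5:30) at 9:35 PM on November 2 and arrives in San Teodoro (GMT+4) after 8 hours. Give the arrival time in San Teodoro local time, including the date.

Convert departure to UTC: 9:35 PM − 5:30 = 4:05 PM UTC on Nov 2.
Add 8 hours travel time → 12:05 AM UTC (Nov 3).
San Teodoro is UTC+4:00, so local arrival = 12:05 AM + 4:00 = 4:05 AM on Nov 3.

4:05 AM on Nov 3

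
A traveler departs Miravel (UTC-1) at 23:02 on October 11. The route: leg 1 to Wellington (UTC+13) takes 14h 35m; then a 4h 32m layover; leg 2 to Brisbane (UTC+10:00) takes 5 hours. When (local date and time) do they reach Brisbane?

10:09 on October 13

Convert departure to UTC: 23:02 + 1:00 = 00:02 UTC on Oct 12.
Add 14 hours 35 minutes leg 1 → 14:37 UTC.
Add 4 hours and 32 minutes layover in Wellington → 19:09 UTC.
Add 5 hours leg 2 → 00:09 UTC (Oct 13).
Brisbane is UTC+10:00, so local arrival = 00:09 + 10:00 = 10:09 on Oct 13.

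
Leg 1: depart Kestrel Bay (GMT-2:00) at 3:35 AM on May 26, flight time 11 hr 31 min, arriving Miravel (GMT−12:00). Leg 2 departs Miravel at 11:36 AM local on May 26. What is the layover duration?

6 hours 30 minutes

Convert departure to UTC: 3:35 AM + 2:00 = 5:35 AM UTC on May 26.
Add 11 hours and 31 minutes flight time → 5:06 PM UTC.
Miravel is UTC−12:00, so local arrival = 5:06 PM − 12:00 = 5:06 AM on May 26.
Layover = 11:36 AM − 5:06 AM = 6 hours 30 minutes.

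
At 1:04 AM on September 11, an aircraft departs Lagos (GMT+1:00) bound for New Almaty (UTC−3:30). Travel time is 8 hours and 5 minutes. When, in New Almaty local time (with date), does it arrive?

Convert departure to UTC: 1:04 AM − 1:00 = 12:04 AM UTC on Sep 11.
Add 8 hours 5 minutes travel time → 8:09 AM UTC.
New Almaty is UTC−3:30, so local arrival = 8:09 AM − 3:30 = 4:39 AM on Sep 11.

4:39 AM on September 11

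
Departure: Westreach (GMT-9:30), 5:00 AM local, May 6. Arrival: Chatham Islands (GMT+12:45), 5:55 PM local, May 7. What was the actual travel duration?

14 hours 40 minutes

Departure in UTC: 5:00 AM + 9:30 = 2:30 PM on May 6.
Arrival in UTC: 5:55 PM − 12:45 = 5:10 AM on May 7.
Elapsed = 5:10 AM − 2:30 PM (+1 day) = 14 hours 40 minutes.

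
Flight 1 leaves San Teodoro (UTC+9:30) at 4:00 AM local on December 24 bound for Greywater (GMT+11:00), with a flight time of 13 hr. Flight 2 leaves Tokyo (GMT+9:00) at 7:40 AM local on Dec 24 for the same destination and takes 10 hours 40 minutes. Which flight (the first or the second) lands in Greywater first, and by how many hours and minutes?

Flight 1 in UTC: 4:00 AM − 9:30 = 6:30 PM on Dec 23.
+13 hours → arrive 7:30 AM UTC on Dec 24.
Flight 2 in UTC: 7:40 AM − 9:00 = 10:40 PM on Dec 23.
+10 hours 40 minutes → arrive 9:20 AM UTC on Dec 24.
Flight 1 lands earlier by 1 hour 50 minutes.

the first, by 1 hour 50 minutes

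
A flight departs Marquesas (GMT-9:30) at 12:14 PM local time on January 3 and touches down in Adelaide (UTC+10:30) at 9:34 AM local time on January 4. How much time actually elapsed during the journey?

1 hour 20 minutes

Departure in UTC: 12:14 PM + 9:30 = 9:44 PM on Jan 3.
Arrival in UTC: 9:34 AM − 10:30 = 11:04 PM on Jan 3.
Elapsed = 11:04 PM − 9:44 PM = 1 hour 20 minutes.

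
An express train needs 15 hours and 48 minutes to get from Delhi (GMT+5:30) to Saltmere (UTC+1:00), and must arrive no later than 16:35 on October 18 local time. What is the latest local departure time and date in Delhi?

Target arrival in UTC: 16:35 − 1:00 = 15:35 on Oct 18.
Subtract 15 hours 48 minutes → departure 23:47 UTC on Oct 17.
Delhi is UTC+5:30: 23:47 + 5:30 = 05:17 on Oct 18.

05:17 on Oct 18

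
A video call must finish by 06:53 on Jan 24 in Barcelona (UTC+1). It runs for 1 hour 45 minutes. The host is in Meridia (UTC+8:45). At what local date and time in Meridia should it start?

Target end time in UTC: 06:53 − 1:00 = 05:53 on Jan 24.
Subtract 1 hour 45 minutes → start 04:08 UTC on Jan 24.
Meridia is UTC+8:45: 04:08 + 8:45 = 12:53 on Jan 24.

12:53 on Jan 24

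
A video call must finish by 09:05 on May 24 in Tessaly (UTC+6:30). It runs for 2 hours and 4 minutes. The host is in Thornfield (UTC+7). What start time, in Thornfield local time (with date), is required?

07:31 on May 24

Target end time in UTC: 09:05 − 6:30 = 02:35 on May 24.
Subtract 2 hours and 4 minutes → start 00:31 UTC on May 24.
Thornfield is UTC+7:00: 00:31 + 7:00 = 07:31 on May 24.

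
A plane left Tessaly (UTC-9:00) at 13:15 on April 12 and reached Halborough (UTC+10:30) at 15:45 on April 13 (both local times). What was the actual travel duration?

7 hours

Departure in UTC: 13:15 + 9:00 = 22:15 on Apr 12.
Arrival in UTC: 15:45 − 10:30 = 05:15 on Apr 13.
Elapsed = 05:15 − 22:15 (+1 day) = 7 hours.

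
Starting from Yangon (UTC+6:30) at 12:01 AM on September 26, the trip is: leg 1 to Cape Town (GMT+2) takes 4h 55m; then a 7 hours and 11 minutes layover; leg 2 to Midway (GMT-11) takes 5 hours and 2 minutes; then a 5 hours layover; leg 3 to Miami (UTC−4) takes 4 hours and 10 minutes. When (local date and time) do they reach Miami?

Convert departure to UTC: 12:01 AM − 6:30 = 5:31 PM UTC on Sep 25.
Add 4 hours and 55 minutes leg 1 → 10:26 PM UTC.
Add 7 hours 11 minutes layover in Cape Town → 5:37 AM UTC (Sep 26).
Add 5 hours 2 minutes leg 2 → 10:39 AM UTC.
Add 5 hours layover in Midway → 3:39 PM UTC.
Add 4 hours 10 minutes leg 3 → 7:49 PM UTC.
Miami is UTC−4:00, so local arrival = 7:49 PM − 4:00 = 3:49 PM on Sep 26.

3:49 PM on September 26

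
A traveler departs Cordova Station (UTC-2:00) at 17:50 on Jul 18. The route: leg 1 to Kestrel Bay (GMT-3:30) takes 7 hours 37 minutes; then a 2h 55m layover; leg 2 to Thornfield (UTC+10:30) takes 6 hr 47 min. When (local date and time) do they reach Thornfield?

Convert departure to UTC: 17:50 + 2:00 = 19:50 UTC on Jul 18.
Add 7 hours 37 minutes leg 1 → 03:27 UTC (Jul 19).
Add 2 hours 55 minutes layover in Kestrel Bay → 06:22 UTC.
Add 6 hours 47 minutes leg 2 → 13:09 UTC.
Thornfield is UTC+10:30, so local arrival = 13:09 + 10:30 = 23:39 on Jul 19.

23:39 on July 19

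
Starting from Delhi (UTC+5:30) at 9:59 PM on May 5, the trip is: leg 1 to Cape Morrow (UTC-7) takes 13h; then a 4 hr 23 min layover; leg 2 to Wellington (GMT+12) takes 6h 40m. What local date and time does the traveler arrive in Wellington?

Convert departure to UTC: 9:59 PM − 5:30 = 4:29 PM UTC on May 5.
Add 13 hours leg 1 → 5:29 AM UTC (May 6).
Add 4 hours 23 minutes layover in Cape Morrow → 9:52 AM UTC.
Add 6 hours and 40 minutes leg 2 → 4:32 PM UTC.
Wellington is UTC+12:00, so local arrival = 4:32 PM + 12:00 = 4:32 AM on May 7.

4:32 AM on May 7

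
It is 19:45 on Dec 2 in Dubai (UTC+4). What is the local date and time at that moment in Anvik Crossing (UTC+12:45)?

04:30 on December 3

Anvik Crossing is 8:45 ahead of Dubai.
Shift by the zone difference: 19:45 + 8:45 = 04:30 on Dec 3 in Anvik Crossing.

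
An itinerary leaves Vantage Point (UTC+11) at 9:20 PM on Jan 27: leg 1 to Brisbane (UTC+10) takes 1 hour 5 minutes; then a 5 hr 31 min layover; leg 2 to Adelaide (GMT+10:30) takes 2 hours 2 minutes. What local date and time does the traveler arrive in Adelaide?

Convert departure to UTC: 9:20 PM − 11:00 = 10:20 AM UTC on Jan 27.
Add 1 hour 5 minutes leg 1 → 11:25 AM UTC.
Add 5 hours and 31 minutes layover in Brisbane → 4:56 PM UTC.
Add 2 hours 2 minutes leg 2 → 6:58 PM UTC.
Adelaide is UTC+10:30, so local arrival = 6:58 PM + 10:30 = 5:28 AM on Jan 28.

5:28 AM on January 28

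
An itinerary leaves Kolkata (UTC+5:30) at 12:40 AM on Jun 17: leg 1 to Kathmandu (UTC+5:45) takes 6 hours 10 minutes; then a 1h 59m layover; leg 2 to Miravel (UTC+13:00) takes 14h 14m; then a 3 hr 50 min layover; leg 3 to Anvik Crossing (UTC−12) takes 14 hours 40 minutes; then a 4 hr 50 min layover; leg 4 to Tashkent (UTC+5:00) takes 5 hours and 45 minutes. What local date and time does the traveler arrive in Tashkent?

Convert departure to UTC: 12:40 AM − 5:30 = 7:10 PM UTC on Jun 16.
Add 6 hours and 10 minutes leg 1 → 1:20 AM UTC (Jun 17).
Add 1 hour and 59 minutes layover in Kathmandu → 3:19 AM UTC.
Add 14 hours and 14 minutes leg 2 → 5:33 PM UTC.
Add 3 hours 50 minutes layover in Miravel → 9:23 PM UTC.
Add 14 hours and 40 minutes leg 3 → 12:03 PM UTC (Jun 18).
Add 4 hours and 50 minutes layover in Anvik Crossing → 4:53 PM UTC.
Add 5 hours and 45 minutes leg 4 → 10:38 PM UTC.
Tashkent is UTC+5:00, so local arrival = 10:38 PM + 5:00 = 3:38 AM on Jun 19.

3:38 AM on Jun 19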